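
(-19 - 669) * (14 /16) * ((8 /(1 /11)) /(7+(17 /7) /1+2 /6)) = -1112496 /205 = -5426.81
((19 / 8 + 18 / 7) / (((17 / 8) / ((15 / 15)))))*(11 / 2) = 3047 / 238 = 12.80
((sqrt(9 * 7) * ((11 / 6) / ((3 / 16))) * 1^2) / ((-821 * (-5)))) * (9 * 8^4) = 1081344 * sqrt(7) / 4105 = 696.95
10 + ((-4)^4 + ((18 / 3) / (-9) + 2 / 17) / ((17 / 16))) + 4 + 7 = 276.48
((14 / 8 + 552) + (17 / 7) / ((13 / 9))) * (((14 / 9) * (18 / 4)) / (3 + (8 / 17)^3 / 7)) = 6953069207 / 5391620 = 1289.61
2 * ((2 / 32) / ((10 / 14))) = 7 / 40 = 0.18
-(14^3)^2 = -7529536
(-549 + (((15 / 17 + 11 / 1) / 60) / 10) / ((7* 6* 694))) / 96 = -81611485099 / 14270860800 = -5.72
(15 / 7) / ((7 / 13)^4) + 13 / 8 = 3645811 / 134456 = 27.12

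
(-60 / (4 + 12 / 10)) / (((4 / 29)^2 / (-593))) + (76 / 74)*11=1383972047 / 3848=359660.10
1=1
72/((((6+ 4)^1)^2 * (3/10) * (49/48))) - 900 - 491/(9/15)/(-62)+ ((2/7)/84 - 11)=-20402752/22785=-895.45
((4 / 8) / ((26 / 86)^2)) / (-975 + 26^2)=-1849 / 101062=-0.02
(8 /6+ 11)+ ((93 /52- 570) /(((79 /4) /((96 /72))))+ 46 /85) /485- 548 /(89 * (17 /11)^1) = 93500052469 /11304266025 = 8.27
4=4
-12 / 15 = -4 / 5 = -0.80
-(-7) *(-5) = -35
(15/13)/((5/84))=252/13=19.38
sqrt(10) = 3.16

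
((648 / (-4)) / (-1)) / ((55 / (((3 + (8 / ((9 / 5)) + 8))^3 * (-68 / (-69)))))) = 365244184 / 34155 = 10693.73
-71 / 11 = -6.45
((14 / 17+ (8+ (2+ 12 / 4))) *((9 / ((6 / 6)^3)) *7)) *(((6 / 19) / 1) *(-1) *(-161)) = 14301630 / 323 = 44277.49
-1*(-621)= 621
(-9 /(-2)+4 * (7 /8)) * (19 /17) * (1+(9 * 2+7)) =3952 /17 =232.47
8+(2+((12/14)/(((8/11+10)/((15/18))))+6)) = 13271/826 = 16.07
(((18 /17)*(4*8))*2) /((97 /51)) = 3456 /97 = 35.63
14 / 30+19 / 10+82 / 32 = 4.93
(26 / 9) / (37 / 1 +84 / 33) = 286 / 3915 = 0.07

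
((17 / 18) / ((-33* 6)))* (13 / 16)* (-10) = 1105 / 28512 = 0.04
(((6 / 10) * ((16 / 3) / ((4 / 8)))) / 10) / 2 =0.32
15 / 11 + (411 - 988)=-6332 / 11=-575.64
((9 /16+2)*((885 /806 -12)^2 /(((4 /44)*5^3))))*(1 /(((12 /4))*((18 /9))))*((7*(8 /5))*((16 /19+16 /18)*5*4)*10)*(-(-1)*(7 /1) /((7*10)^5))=143158457167 /1984536474375000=0.00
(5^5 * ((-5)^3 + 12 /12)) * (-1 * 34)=13175000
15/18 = 5/6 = 0.83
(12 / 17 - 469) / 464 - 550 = -551.01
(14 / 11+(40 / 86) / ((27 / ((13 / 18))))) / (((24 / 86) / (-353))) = -13035937 / 8019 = -1625.63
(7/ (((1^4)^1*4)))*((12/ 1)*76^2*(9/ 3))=363888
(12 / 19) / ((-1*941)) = -12 / 17879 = -0.00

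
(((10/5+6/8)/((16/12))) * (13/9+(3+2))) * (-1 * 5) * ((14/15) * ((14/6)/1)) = -15631/108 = -144.73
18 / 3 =6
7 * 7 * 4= 196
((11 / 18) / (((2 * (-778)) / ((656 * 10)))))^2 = 81360400 / 12257001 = 6.64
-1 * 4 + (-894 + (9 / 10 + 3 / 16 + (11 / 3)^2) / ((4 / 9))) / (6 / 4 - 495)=-356063 / 157920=-2.25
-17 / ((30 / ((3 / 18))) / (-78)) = 221 / 30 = 7.37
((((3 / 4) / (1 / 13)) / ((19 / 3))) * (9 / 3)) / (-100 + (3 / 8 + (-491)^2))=234 / 12209723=0.00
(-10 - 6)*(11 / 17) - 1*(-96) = 1456 / 17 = 85.65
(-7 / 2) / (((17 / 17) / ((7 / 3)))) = -49 / 6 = -8.17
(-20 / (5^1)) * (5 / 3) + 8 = 1.33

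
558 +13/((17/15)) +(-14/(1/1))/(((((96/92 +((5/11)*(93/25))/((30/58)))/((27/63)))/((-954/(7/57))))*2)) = 19389463809/3245963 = 5973.41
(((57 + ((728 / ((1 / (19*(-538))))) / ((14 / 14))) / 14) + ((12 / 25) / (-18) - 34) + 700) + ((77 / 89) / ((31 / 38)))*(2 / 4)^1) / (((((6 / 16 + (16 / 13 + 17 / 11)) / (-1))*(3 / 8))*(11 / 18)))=735050.19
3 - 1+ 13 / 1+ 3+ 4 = 22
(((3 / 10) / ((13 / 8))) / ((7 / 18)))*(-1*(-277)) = 59832 / 455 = 131.50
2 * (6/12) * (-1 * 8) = -8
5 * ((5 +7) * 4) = 240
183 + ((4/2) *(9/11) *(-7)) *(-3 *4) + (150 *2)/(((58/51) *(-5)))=267.70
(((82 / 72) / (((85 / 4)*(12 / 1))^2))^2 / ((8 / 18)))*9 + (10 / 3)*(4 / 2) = 1804053601681 / 270608040000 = 6.67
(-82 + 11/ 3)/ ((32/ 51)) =-3995/ 32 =-124.84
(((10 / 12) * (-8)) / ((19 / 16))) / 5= -64 / 57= -1.12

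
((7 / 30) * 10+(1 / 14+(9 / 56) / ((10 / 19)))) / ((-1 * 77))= -4553 / 129360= -0.04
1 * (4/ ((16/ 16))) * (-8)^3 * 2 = -4096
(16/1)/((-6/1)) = -2.67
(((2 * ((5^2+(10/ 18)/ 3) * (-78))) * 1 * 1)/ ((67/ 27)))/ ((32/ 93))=-308295/ 67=-4601.42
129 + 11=140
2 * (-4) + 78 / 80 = -281 / 40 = -7.02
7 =7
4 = 4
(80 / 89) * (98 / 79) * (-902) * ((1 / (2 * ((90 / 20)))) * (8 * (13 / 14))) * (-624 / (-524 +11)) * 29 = -316875919360 / 10820709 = -29284.21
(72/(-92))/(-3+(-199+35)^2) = -18/618539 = -0.00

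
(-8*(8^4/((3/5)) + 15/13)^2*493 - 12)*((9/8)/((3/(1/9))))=-69914993412413/9126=-7661077516.15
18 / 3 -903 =-897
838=838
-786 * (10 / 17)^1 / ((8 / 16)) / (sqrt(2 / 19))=-7860 * sqrt(38) / 17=-2850.13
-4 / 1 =-4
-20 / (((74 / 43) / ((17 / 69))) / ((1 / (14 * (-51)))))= 0.00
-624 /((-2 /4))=1248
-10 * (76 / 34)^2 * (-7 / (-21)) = -14440 / 867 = -16.66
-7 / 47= -0.15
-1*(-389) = 389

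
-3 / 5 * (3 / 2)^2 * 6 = -81 / 10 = -8.10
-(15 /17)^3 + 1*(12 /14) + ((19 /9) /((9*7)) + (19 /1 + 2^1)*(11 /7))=92494583 /2785671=33.20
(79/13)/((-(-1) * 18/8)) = 316/117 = 2.70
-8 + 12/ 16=-29/ 4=-7.25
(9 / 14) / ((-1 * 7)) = -9 / 98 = -0.09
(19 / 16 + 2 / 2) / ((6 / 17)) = 595 / 96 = 6.20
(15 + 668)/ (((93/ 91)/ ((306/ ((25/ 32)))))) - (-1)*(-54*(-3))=202992942/ 775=261926.38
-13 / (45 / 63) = -91 / 5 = -18.20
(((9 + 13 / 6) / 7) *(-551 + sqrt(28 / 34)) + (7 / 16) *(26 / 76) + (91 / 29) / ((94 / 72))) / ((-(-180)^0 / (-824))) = -1570976612669 / 2175348 + 27604 *sqrt(238) / 357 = -720979.68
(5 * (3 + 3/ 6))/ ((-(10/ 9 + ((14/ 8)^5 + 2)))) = -4608/ 5141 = -0.90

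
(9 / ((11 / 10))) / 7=90 / 77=1.17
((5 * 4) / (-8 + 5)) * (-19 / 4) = 95 / 3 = 31.67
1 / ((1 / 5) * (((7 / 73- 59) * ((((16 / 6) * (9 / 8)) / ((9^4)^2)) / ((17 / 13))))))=-1592754.35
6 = 6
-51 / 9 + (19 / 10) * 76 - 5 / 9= 6218 / 45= 138.18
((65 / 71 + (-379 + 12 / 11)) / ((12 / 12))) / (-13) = 294432 / 10153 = 29.00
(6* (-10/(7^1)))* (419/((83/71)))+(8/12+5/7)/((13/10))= -69588590/22659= -3071.12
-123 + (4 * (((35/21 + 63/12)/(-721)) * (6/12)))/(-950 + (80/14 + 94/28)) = -500666128/4070457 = -123.00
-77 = -77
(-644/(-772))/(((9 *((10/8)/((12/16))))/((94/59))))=15134/170805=0.09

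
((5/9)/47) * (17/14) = 85/5922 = 0.01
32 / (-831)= -32 / 831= -0.04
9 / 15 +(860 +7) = 4338 / 5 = 867.60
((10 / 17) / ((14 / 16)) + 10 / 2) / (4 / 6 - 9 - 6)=-2025 / 5117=-0.40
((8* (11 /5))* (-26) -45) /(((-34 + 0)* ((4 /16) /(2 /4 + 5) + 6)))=2.45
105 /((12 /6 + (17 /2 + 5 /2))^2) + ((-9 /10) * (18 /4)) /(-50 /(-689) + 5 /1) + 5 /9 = 0.38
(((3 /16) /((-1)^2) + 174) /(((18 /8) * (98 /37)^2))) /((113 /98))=1271801 /132888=9.57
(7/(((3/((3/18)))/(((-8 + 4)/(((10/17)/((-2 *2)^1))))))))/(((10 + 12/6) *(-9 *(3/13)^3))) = -261443/32805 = -7.97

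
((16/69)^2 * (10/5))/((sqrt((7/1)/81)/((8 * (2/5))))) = 8192 * sqrt(7)/18515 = 1.17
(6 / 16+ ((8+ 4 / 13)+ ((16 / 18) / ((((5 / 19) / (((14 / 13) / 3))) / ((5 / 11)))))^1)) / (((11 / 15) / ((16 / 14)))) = 203725 / 14157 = 14.39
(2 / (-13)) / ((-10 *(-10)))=-1 / 650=-0.00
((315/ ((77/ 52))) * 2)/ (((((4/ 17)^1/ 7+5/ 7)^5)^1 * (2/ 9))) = 502566080774940/ 61424653939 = 8181.83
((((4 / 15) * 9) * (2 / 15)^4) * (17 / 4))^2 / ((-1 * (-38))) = 36992 / 135263671875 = 0.00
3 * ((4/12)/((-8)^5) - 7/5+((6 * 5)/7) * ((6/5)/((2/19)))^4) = 6226062310549/28672000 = 217147.82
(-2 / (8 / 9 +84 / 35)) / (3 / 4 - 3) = 10 / 37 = 0.27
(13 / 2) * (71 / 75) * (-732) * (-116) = 13062296 / 25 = 522491.84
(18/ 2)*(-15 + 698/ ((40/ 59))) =182619/ 20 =9130.95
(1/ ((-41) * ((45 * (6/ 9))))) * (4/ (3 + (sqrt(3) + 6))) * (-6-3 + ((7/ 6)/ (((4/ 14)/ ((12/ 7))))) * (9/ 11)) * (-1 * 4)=-144/ 29315 + 16 * sqrt(3)/ 29315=-0.00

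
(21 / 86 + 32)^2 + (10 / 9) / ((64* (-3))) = 1660929019 / 1597536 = 1039.68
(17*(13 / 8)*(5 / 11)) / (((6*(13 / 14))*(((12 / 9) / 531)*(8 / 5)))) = 1579725 / 2816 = 560.98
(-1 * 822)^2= 675684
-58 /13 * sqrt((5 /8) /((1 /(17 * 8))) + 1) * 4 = -232 * sqrt(86) /13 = -165.50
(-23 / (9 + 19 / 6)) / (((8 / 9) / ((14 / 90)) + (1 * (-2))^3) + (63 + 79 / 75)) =-36225 / 1183622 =-0.03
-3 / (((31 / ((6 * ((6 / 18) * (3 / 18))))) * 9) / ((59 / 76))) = -59 / 21204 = -0.00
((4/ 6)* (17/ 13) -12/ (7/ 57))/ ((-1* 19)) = 26438/ 5187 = 5.10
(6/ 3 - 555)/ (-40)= 553/ 40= 13.82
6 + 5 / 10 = 13 / 2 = 6.50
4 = 4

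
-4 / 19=-0.21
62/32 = 31/16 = 1.94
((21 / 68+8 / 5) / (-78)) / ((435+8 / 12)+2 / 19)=-209 / 3721640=-0.00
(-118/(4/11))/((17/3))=-1947/34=-57.26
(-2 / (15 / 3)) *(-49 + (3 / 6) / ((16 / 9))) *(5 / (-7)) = -1559 / 112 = -13.92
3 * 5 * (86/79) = 1290/79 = 16.33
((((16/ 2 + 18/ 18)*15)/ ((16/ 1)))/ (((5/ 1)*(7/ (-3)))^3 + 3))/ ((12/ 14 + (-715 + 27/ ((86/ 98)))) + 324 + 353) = 1097145/ 1313946976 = 0.00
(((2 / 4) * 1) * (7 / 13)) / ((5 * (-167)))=-7 / 21710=-0.00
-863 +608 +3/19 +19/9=-43217/171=-252.73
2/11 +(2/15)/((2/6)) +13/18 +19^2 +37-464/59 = 22863989/58410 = 391.44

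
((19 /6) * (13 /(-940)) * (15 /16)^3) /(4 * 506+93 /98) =-41895 /2350956544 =-0.00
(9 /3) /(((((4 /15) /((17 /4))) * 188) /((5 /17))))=225 /3008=0.07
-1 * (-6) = 6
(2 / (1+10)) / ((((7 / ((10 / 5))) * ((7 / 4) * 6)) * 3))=8 / 4851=0.00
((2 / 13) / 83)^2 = 4 / 1164241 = 0.00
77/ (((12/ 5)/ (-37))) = -14245/ 12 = -1187.08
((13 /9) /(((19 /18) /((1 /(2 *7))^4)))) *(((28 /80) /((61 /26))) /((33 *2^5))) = 169 /33583925760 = 0.00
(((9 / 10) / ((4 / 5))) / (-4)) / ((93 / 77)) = -231 / 992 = -0.23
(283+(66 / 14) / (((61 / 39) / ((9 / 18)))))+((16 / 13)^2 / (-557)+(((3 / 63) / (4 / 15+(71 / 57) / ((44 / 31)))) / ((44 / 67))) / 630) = 10337629370526280 / 36335568531717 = 284.50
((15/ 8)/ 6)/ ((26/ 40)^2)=125/ 169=0.74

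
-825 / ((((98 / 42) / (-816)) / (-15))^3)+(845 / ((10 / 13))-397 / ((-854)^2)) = -607969268891518327397 / 5105212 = -119087957344674.10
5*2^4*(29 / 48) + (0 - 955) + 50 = -2570 / 3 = -856.67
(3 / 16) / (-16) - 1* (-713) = 712.99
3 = 3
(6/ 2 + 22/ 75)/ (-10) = -247/ 750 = -0.33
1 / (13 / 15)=15 / 13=1.15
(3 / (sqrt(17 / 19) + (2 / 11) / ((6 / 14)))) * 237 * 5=-31205790 / 14789 + 3871395 * sqrt(323) / 14789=2594.61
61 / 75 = 0.81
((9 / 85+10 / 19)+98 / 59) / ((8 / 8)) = 218509 / 95285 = 2.29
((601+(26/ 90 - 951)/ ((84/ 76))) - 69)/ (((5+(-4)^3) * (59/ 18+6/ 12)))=155059/ 105315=1.47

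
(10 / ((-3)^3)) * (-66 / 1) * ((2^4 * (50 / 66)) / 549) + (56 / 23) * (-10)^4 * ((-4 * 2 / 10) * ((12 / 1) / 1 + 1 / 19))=-1520717720000 / 6477651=-234763.76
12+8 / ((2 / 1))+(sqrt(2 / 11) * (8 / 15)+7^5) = 16823.23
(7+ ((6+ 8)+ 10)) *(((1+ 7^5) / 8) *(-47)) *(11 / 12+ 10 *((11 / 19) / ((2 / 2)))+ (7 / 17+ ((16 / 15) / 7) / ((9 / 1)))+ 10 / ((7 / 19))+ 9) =-132479814.15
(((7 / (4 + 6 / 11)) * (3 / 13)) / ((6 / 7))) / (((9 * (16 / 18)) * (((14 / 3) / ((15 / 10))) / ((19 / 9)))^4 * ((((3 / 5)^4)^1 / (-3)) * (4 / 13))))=-35838275 / 43352064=-0.83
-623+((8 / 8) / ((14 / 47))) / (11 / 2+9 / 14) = -53531 / 86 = -622.45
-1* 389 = -389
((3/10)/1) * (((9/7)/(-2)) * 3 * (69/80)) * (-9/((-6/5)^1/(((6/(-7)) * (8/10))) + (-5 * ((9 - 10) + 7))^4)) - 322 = -2921190260899/9072019600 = -322.00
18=18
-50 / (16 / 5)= -125 / 8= -15.62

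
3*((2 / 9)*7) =14 / 3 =4.67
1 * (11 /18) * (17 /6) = 187 /108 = 1.73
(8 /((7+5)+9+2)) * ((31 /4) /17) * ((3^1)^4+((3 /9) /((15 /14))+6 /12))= 228253 /17595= 12.97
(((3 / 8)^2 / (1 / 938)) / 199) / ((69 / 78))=54873 / 73232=0.75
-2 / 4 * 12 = -6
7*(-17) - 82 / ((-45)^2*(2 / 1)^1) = -119.02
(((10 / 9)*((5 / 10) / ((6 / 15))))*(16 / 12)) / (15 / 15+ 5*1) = 25 / 81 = 0.31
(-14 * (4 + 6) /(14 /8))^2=6400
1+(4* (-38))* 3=-455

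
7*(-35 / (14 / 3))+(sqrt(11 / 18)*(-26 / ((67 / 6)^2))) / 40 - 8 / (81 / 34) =-9049 / 162 - 39*sqrt(22) / 44890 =-55.86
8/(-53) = -8/53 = -0.15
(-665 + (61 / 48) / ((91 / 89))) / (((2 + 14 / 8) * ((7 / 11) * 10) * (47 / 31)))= -988658231 / 53890200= -18.35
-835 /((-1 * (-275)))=-3.04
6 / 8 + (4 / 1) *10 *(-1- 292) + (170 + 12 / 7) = -323331 / 28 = -11547.54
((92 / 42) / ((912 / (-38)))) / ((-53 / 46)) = 529 / 6678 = 0.08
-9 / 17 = -0.53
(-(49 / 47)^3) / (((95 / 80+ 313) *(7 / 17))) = -4571504 / 521918221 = -0.01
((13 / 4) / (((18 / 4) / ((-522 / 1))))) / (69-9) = -377 / 60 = -6.28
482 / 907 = 0.53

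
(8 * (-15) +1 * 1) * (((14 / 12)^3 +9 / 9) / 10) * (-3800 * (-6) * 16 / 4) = -25277980 / 9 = -2808664.44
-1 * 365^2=-133225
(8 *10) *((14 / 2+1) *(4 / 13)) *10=25600 / 13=1969.23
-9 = -9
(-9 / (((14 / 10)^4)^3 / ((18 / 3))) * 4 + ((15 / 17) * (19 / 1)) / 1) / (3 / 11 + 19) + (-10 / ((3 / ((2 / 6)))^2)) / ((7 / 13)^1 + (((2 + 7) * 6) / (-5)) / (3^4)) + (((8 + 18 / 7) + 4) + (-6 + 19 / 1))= 2972768111529972823 / 106402570021437732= 27.94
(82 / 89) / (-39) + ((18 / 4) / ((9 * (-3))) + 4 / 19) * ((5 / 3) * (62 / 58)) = 0.05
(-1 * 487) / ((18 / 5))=-2435 / 18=-135.28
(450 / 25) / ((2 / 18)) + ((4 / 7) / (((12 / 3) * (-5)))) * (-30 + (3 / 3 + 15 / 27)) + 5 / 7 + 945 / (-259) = 1863382 / 11655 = 159.88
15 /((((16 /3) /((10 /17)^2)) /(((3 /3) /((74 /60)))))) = 0.79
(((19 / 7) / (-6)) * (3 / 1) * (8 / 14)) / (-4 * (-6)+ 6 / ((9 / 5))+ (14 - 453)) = 0.00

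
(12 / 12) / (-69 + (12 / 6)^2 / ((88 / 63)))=-22 / 1455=-0.02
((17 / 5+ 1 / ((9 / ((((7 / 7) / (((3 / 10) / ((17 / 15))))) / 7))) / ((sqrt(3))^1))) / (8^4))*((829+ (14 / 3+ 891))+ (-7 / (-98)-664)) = 757367*sqrt(3) / 48771072+ 757367 / 860160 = 0.91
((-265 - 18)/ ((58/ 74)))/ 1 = -10471/ 29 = -361.07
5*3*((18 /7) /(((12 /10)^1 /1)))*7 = 225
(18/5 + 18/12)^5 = 345025251/100000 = 3450.25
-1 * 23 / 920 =-1 / 40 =-0.02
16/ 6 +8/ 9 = 32/ 9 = 3.56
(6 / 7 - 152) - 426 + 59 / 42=-575.74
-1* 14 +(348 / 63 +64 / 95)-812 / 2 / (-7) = 100144 / 1995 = 50.20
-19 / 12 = -1.58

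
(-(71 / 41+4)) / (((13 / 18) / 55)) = -232650 / 533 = -436.49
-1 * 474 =-474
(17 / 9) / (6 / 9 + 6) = 17 / 60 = 0.28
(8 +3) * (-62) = -682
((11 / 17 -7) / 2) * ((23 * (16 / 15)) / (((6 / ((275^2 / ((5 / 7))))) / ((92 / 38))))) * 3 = -3226053600 / 323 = -9987782.04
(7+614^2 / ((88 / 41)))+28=3864979 / 22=175680.86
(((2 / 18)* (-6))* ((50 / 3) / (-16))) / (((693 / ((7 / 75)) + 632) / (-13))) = -325 / 290052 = -0.00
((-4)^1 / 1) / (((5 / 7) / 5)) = -28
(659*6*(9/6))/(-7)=-5931/7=-847.29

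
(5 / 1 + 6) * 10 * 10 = 1100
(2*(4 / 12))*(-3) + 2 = 0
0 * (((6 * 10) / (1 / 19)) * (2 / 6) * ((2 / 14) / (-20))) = 0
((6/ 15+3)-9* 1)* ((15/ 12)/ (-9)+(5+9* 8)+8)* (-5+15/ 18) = 106925/ 54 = 1980.09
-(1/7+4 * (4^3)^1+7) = -1842/7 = -263.14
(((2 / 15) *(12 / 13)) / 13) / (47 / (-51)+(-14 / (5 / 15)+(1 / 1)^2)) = -204 / 903305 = -0.00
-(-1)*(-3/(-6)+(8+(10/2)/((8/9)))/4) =3.91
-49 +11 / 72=-3517 / 72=-48.85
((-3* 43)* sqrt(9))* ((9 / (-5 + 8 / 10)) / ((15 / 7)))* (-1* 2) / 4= -193.50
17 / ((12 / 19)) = 323 / 12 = 26.92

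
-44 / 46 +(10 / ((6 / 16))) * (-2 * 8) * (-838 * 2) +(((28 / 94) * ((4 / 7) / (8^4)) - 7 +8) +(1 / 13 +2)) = 15435627128705 / 21585408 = 715095.45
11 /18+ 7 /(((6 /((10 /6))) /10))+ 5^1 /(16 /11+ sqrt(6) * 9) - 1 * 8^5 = -3451307449 /105390+ 1089 * sqrt(6) /11710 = -32747.73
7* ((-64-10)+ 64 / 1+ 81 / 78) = -1631 / 26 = -62.73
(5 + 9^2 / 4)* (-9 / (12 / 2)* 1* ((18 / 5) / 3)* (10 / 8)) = -909 / 16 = -56.81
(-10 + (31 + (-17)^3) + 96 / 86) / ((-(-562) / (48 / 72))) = -210308 / 36249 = -5.80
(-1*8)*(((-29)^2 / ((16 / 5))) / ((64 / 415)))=-1745075 / 128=-13633.40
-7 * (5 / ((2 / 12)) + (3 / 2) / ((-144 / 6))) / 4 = -3353 / 64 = -52.39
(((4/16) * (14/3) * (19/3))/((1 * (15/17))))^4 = 26133781118641/5314410000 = 4917.53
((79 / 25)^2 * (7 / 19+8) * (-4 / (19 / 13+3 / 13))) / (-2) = 12900147 / 130625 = 98.76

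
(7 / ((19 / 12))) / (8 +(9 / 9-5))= 21 / 19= 1.11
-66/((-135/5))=2.44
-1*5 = -5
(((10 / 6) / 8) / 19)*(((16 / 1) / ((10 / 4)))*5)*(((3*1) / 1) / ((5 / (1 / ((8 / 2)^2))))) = 1 / 76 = 0.01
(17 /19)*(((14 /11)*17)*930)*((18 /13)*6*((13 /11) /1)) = 406380240 /2299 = 176763.91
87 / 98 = 0.89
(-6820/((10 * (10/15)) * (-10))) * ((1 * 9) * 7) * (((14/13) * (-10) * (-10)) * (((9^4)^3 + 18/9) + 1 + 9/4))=2548322167580325675/13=196024782121563513.46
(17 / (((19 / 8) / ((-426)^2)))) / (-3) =-8226912 / 19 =-432995.37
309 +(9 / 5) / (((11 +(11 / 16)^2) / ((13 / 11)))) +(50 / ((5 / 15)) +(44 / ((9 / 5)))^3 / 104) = 305984994203 / 510289065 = 599.63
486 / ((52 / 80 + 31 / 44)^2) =5880600 / 22201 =264.88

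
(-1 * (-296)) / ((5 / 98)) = 5801.60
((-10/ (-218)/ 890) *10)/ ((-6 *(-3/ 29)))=145/ 174618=0.00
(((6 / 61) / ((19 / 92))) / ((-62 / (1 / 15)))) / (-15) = 92 / 2694675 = 0.00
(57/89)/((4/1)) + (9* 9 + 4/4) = 29249/356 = 82.16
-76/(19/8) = -32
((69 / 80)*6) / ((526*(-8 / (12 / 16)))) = -621 / 673280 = -0.00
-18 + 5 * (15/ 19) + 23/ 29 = -7306/ 551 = -13.26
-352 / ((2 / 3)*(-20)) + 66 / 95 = 2574 / 95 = 27.09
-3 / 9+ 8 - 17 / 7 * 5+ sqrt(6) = -94 / 21+ sqrt(6) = -2.03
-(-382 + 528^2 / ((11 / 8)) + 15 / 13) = -202371.15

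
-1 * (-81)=81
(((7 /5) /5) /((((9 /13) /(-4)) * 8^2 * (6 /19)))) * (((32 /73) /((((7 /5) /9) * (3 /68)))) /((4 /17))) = -71383 /3285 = -21.73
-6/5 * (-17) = 102/5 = 20.40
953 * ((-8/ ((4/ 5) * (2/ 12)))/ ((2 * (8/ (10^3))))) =-3573750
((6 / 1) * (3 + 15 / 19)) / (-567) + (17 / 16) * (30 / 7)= 14407 / 3192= 4.51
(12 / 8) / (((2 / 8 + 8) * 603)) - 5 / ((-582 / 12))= 66524 / 643401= 0.10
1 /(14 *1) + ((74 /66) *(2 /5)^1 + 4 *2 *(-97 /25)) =-352507 /11550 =-30.52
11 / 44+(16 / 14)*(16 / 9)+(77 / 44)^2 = 5387 / 1008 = 5.34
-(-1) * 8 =8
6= 6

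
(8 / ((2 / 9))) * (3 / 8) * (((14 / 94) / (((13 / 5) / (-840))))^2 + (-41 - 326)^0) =23347799667 / 746642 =31270.41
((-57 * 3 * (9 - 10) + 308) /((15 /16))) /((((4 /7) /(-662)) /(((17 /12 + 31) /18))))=-431728927 /405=-1065997.35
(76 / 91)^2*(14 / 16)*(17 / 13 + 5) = 59204 / 15379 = 3.85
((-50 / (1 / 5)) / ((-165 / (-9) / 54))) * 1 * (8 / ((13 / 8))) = -518400 / 143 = -3625.17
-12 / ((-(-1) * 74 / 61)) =-366 / 37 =-9.89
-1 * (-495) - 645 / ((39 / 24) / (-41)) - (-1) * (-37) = 217514 / 13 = 16731.85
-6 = -6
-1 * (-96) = 96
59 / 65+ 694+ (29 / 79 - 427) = 1377591 / 5135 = 268.27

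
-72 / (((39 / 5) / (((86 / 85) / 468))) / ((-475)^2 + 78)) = -38820916 / 8619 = -4504.11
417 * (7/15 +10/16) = 18209/40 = 455.22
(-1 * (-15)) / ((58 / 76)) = 570 / 29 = 19.66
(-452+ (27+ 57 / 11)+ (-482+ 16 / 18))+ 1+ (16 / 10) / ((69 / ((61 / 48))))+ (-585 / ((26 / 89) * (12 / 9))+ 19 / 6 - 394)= -254350751 / 91080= -2792.61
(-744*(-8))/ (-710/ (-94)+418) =93248/ 6667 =13.99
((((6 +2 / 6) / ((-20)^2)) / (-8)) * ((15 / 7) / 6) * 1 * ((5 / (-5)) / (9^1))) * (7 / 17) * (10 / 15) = 19 / 881280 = 0.00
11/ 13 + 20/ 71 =1041/ 923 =1.13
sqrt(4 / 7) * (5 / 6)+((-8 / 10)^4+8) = 5 * sqrt(7) / 21+5256 / 625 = 9.04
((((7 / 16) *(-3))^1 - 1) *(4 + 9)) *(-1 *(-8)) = -481 / 2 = -240.50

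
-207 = -207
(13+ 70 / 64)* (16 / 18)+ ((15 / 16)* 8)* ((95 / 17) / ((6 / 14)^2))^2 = 6955.06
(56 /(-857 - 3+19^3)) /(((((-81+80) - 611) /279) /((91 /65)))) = -434 /72845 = -0.01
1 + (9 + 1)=11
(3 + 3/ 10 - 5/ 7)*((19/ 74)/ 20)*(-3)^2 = 30951/ 103600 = 0.30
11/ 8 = 1.38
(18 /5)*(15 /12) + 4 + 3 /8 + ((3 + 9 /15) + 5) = 699 /40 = 17.48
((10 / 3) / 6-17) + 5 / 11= -1583 / 99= -15.99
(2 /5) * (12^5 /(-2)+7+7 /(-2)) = -49765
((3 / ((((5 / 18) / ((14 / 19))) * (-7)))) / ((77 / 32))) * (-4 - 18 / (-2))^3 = -86400 / 1463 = -59.06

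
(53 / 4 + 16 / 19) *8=2142 / 19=112.74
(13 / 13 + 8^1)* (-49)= -441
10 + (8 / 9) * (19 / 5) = 602 / 45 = 13.38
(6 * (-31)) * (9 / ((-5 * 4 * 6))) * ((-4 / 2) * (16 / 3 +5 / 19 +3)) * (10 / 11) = -45570 / 209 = -218.04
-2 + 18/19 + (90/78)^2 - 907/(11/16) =-46588187/35321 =-1318.99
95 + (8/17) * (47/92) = 37239/391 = 95.24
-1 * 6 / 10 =-3 / 5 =-0.60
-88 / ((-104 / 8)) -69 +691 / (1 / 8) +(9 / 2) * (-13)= 5407.27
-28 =-28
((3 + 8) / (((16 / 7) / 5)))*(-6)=-1155 / 8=-144.38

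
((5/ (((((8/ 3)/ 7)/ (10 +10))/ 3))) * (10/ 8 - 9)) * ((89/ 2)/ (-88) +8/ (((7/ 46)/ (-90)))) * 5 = 203312287125/ 1408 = 144397931.20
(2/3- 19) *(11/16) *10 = -3025/24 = -126.04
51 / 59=0.86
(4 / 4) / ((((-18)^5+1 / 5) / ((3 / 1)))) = -15 / 9447839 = -0.00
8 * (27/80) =27/10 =2.70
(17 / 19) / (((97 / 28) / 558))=265608 / 1843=144.12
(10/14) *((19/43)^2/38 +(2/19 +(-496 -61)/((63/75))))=-4891177265/10328514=-473.56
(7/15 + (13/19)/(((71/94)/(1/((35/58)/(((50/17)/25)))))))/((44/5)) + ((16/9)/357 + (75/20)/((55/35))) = 13823407/5609142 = 2.46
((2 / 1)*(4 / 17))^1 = 8 / 17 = 0.47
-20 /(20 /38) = -38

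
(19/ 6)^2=361/ 36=10.03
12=12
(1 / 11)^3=1 / 1331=0.00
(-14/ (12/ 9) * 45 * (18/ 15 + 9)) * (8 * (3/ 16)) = -28917/ 4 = -7229.25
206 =206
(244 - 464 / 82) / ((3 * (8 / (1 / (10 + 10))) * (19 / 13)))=31759 / 93480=0.34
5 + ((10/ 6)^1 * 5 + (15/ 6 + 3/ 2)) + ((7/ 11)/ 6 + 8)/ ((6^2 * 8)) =330007/ 19008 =17.36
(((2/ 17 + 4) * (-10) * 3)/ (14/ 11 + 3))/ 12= -1925/ 799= -2.41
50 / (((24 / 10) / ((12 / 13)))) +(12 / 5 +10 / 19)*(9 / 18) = 25557 / 1235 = 20.69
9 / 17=0.53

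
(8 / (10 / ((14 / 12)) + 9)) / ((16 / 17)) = 119 / 246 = 0.48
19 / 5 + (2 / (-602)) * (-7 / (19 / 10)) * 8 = 15923 / 4085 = 3.90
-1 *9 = -9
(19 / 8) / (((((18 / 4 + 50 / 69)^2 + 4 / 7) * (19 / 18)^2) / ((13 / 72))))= 3899259 / 282344788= 0.01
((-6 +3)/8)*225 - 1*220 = -2435/8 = -304.38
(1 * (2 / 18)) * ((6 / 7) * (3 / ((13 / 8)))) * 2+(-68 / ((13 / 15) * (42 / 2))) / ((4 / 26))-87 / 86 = -24.95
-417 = -417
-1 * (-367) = 367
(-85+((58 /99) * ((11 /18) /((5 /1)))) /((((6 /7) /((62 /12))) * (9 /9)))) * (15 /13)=-1233007 /12636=-97.58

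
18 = 18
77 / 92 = 0.84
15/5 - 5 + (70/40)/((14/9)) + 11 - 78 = -543/8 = -67.88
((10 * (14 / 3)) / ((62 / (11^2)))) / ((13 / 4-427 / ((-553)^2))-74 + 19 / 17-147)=-5032392904 / 11970166617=-0.42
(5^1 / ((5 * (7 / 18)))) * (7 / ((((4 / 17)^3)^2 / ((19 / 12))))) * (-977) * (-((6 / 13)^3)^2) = 1586062.85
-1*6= -6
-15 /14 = -1.07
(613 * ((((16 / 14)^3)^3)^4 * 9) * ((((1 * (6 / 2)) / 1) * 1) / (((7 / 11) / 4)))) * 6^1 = 76390651.99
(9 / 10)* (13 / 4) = 117 / 40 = 2.92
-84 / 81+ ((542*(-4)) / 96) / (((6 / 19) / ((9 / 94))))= -160079 / 20304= -7.88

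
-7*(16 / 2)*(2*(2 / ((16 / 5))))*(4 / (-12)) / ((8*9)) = 35 / 108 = 0.32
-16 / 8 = -2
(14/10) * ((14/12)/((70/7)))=49/300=0.16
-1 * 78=-78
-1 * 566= -566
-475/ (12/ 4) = -475/ 3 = -158.33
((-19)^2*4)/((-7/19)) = -27436/7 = -3919.43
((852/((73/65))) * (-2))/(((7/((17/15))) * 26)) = -4828/511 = -9.45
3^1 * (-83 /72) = -3.46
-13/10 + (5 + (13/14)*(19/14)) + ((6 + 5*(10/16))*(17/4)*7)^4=1395228602496357429/256901120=5430994627.41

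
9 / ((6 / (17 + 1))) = 27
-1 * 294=-294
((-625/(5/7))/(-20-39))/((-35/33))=-825/59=-13.98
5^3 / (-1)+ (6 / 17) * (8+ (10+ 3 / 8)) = -8059 / 68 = -118.51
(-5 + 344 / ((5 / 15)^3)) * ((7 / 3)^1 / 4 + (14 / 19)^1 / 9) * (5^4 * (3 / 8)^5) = 71276034375 / 2490368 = 28620.68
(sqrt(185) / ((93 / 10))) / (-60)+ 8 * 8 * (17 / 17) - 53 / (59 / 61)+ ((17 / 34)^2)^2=8747 / 944 - sqrt(185) / 558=9.24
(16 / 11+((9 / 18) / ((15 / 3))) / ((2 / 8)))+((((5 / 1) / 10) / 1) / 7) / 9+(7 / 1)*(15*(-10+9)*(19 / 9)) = -1523243 / 6930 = -219.80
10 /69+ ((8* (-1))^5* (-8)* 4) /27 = 24117338 /621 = 38836.29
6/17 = 0.35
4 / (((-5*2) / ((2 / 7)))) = -4 / 35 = -0.11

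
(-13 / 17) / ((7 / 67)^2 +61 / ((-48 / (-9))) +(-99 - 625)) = 933712 / 870031185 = 0.00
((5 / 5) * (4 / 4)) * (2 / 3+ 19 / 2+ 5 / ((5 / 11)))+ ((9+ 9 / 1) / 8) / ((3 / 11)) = 353 / 12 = 29.42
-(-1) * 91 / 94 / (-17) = -91 / 1598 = -0.06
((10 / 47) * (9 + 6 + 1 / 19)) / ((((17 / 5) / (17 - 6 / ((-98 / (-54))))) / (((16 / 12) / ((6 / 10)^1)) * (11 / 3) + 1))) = 124738900 / 1057077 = 118.00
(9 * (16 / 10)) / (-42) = -12 / 35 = -0.34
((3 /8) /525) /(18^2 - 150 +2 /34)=17 /4142600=0.00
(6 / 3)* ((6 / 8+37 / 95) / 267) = 433 / 50730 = 0.01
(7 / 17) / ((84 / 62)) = 31 / 102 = 0.30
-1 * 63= -63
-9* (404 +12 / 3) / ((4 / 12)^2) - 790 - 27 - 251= -34116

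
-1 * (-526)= 526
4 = 4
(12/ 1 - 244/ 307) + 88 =30456/ 307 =99.21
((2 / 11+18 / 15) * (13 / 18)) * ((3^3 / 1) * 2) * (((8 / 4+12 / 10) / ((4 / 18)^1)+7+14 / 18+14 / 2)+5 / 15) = 1312064 / 825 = 1590.38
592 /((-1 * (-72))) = 74 /9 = 8.22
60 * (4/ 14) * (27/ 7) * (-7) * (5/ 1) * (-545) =8829000/ 7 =1261285.71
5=5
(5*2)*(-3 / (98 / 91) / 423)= -65 / 987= -0.07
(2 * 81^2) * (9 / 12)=19683 / 2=9841.50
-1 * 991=-991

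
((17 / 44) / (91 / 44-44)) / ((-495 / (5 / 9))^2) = -0.00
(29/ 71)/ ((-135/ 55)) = -319/ 1917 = -0.17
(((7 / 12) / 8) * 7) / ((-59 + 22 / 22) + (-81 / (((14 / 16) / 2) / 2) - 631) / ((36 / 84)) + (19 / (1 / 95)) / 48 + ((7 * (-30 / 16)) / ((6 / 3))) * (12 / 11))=-539 / 2496266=-0.00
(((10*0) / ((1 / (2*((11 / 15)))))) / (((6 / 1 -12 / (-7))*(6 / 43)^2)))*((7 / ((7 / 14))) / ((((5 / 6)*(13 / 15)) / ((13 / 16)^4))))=0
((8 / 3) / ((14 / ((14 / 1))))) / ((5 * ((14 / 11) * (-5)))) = -44 / 525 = -0.08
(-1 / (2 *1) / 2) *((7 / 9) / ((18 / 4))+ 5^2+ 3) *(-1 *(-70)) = -39935 / 81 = -493.02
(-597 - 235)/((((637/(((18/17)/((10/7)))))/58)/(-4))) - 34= 113402/595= 190.59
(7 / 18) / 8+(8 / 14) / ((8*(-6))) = 0.04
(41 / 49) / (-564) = -41 / 27636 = -0.00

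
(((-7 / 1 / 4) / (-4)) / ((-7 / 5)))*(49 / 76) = -245 / 1216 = -0.20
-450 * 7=-3150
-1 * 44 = -44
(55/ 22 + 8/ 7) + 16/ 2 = 163/ 14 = 11.64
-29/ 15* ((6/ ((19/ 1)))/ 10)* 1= -29/ 475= -0.06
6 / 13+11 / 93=701 / 1209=0.58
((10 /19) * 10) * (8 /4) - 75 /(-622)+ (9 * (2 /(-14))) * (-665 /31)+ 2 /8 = 28193109 /732716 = 38.48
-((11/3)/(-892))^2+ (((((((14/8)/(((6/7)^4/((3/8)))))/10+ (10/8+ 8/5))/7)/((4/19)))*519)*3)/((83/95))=3827411909500345/1065094926336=3593.49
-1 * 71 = -71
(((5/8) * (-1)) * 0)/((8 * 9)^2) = 0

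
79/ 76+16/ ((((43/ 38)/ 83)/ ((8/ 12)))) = 7680719/ 9804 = 783.43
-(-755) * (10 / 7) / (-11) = -7550 / 77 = -98.05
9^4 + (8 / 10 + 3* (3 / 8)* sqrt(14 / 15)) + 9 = 3* sqrt(210) / 40 + 32854 / 5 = 6571.89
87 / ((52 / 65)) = 435 / 4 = 108.75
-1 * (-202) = 202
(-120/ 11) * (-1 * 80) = 9600/ 11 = 872.73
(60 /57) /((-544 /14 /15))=-0.41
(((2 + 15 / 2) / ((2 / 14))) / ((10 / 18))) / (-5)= -1197 / 50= -23.94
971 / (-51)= -971 / 51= -19.04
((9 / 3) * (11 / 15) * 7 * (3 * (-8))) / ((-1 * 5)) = 1848 / 25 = 73.92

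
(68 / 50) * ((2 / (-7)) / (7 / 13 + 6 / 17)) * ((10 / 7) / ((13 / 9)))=-20808 / 48265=-0.43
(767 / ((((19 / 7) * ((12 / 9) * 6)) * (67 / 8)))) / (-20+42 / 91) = -69797 / 323342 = -0.22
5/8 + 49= 397/8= 49.62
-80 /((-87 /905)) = 832.18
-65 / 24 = -2.71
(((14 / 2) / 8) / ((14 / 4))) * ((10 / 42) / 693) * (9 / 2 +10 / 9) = 505 / 1047816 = 0.00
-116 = -116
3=3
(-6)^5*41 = -318816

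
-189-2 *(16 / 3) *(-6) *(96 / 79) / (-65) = -976659 / 5135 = -190.20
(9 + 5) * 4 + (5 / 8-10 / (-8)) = 463 / 8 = 57.88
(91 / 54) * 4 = 182 / 27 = 6.74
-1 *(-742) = 742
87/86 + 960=82647/86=961.01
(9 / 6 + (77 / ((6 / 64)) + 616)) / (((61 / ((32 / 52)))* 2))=17266 / 2379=7.26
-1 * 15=-15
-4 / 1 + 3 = -1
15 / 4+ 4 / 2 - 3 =11 / 4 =2.75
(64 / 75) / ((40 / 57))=152 / 125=1.22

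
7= 7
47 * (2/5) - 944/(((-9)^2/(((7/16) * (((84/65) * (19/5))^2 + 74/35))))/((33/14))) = -296.45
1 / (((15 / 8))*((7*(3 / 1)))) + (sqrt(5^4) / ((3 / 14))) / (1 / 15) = 551258 / 315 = 1750.03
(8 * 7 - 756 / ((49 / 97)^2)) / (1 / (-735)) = 14954460 / 7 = 2136351.43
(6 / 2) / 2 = 3 / 2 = 1.50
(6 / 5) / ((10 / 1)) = 3 / 25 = 0.12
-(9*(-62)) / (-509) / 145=-558 / 73805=-0.01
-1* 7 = -7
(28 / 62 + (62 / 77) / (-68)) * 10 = 178455 / 40579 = 4.40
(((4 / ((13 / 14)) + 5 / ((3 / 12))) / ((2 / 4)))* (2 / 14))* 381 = 240792 / 91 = 2646.07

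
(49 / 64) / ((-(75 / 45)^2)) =-441 / 1600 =-0.28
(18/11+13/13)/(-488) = -29/5368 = -0.01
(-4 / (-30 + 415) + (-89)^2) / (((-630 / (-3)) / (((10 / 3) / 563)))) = 0.22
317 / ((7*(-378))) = -0.12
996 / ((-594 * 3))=-166 / 297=-0.56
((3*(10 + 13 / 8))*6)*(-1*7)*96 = -140616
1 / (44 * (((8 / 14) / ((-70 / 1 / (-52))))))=245 / 4576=0.05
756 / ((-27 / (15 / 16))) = -105 / 4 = -26.25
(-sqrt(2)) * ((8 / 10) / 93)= -4 * sqrt(2) / 465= -0.01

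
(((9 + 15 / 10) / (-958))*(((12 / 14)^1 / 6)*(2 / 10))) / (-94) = 3 / 900520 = 0.00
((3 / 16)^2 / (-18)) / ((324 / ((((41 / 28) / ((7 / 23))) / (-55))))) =943 / 1788272640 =0.00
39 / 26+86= 175 / 2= 87.50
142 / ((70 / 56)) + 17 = 653 / 5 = 130.60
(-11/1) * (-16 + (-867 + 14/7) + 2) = 9669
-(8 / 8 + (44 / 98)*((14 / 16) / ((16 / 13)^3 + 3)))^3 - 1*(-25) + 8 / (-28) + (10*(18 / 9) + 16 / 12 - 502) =-36752172921797837081 / 80382734641368768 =-457.21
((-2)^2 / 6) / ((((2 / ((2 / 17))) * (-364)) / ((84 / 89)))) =-0.00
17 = 17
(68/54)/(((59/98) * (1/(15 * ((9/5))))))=3332/59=56.47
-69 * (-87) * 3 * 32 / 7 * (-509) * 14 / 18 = -32592288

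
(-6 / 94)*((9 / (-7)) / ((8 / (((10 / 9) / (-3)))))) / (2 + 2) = -5 / 5264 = -0.00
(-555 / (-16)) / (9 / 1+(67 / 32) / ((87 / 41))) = 96570 / 27803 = 3.47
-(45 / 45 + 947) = -948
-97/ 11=-8.82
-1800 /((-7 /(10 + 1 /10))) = 18180 /7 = 2597.14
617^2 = 380689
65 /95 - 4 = -63 /19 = -3.32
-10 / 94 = -5 / 47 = -0.11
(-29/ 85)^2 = 841/ 7225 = 0.12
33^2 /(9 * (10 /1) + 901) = 1.10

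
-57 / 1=-57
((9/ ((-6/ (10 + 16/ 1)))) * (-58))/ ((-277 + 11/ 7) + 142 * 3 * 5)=7917/ 6491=1.22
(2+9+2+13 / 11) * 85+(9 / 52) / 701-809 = 158967271 / 400972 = 396.45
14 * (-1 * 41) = -574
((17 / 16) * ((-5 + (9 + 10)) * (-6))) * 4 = -357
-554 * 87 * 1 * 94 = -4530612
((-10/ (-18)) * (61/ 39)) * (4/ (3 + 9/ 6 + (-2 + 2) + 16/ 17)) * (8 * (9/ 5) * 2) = 132736/ 7215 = 18.40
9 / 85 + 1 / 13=202 / 1105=0.18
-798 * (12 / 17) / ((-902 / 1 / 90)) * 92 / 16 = 2477790 / 7667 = 323.18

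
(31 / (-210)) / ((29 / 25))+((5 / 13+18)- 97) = -1246811 / 15834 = -78.74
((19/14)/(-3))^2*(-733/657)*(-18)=264613/64386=4.11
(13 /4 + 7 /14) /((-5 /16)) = -12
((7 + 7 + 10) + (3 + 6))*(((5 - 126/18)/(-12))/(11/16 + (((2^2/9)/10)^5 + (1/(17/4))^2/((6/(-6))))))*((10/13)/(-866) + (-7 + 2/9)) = -179068242211650000/3036146700983747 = -58.98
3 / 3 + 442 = 443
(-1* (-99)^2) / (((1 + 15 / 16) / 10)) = -1568160 / 31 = -50585.81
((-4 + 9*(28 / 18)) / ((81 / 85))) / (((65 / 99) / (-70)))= -130900 / 117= -1118.80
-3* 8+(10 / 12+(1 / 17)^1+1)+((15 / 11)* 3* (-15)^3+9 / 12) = -31030427 / 2244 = -13828.18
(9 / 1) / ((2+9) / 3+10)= 27 / 41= 0.66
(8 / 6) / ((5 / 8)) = 32 / 15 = 2.13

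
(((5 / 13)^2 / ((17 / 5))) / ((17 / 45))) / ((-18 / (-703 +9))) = 216875 / 48841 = 4.44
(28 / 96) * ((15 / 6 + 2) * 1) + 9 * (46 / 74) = 4089 / 592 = 6.91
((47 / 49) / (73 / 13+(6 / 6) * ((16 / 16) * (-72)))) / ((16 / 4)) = -611 / 169148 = -0.00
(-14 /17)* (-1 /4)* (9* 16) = 504 /17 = 29.65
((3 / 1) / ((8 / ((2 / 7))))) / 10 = 0.01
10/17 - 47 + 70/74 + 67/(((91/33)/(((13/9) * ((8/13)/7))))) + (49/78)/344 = -35046719243/826989072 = -42.38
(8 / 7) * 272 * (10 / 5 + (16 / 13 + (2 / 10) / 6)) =1385024 / 1365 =1014.67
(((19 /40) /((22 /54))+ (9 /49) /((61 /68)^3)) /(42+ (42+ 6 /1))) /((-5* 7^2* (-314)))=772308013 /3764731379948000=0.00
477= 477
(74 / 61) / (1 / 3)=3.64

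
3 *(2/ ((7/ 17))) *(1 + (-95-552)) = -65892/ 7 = -9413.14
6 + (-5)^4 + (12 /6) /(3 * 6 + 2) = 6311 /10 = 631.10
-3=-3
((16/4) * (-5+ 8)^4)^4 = 11019960576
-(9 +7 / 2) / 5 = -5 / 2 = -2.50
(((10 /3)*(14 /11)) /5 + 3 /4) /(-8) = -211 /1056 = -0.20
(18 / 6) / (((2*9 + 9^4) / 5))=5 / 2193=0.00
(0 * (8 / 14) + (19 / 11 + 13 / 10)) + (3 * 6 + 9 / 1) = 3303 / 110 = 30.03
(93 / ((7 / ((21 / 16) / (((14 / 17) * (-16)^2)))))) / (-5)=-4743 / 286720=-0.02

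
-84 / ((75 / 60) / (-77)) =25872 / 5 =5174.40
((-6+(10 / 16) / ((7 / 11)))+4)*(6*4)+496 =3301 / 7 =471.57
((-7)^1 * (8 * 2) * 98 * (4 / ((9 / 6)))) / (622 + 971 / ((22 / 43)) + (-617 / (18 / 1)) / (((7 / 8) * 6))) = -121701888 / 10450445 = -11.65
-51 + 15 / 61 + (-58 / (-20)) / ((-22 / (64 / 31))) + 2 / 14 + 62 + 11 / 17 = 145594264 / 12376595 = 11.76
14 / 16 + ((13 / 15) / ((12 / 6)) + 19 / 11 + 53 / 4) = 16.29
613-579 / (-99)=20422 / 33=618.85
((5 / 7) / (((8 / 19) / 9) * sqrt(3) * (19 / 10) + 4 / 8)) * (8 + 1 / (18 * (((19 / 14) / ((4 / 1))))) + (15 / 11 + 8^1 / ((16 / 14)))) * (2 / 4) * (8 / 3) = 31088000 / 893893 - 49740800 * sqrt(3) / 8045037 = 24.07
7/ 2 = 3.50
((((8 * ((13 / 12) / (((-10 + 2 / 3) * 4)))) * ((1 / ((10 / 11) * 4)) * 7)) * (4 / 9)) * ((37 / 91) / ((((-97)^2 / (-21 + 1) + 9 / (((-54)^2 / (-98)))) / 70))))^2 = 2772225 / 19226040964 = 0.00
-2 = -2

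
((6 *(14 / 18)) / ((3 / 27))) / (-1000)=-21 / 500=-0.04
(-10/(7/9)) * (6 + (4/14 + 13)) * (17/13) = -324.25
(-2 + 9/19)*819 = -23751/19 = -1250.05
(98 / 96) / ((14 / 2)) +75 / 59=1.42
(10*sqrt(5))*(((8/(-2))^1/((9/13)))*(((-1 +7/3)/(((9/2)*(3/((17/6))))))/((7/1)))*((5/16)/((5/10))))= -22100*sqrt(5)/15309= -3.23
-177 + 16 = -161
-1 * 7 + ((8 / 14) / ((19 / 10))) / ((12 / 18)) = -871 / 133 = -6.55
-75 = -75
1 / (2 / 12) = 6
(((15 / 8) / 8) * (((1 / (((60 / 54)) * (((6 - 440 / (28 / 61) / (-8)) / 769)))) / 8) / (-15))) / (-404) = 48447 / 1821813760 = 0.00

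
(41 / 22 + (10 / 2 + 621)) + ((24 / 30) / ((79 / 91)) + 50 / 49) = 268177507 / 425810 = 629.81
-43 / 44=-0.98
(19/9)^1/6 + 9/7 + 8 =3643/378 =9.64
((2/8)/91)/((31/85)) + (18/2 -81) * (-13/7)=1508917/11284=133.72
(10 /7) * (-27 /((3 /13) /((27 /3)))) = -10530 /7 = -1504.29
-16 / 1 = -16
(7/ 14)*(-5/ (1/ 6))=-15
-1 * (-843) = 843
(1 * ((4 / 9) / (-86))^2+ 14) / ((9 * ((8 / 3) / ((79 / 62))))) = 0.74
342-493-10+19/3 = -464/3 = -154.67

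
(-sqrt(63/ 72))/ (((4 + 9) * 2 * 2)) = -0.02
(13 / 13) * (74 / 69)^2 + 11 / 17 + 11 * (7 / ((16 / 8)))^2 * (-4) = -43479580 / 80937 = -537.20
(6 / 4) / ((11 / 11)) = 3 / 2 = 1.50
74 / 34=37 / 17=2.18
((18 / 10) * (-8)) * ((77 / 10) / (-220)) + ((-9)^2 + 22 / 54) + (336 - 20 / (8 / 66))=853576 / 3375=252.91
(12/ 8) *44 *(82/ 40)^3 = 2274393/ 4000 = 568.60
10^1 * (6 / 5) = 12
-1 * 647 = -647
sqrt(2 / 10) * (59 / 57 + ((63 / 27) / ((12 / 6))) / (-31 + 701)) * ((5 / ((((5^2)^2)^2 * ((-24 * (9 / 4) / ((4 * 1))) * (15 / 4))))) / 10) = -79193 * sqrt(5) / 15104443359375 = -0.00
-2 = -2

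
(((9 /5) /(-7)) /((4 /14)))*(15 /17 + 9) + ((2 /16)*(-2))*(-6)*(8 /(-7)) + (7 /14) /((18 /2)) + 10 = -5921 /10710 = -0.55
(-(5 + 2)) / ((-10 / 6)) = 21 / 5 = 4.20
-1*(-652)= 652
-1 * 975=-975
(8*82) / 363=656 / 363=1.81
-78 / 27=-26 / 9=-2.89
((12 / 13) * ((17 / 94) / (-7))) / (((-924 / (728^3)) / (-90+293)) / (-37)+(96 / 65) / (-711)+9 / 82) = -5636309786714880 / 25448626230959623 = -0.22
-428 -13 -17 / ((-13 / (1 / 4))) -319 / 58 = -23201 / 52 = -446.17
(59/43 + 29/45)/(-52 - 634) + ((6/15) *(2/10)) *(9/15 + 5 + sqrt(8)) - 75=-1237062154/16592625 + 4 *sqrt(2)/25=-74.33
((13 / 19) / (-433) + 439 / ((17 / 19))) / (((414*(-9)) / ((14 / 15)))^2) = 3362438114 / 109219113353475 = 0.00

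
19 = 19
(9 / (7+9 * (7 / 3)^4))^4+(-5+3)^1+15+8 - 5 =589770204960577 / 36860635119616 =16.00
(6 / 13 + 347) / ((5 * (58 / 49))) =221333 / 3770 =58.71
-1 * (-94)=94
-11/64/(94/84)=-231/1504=-0.15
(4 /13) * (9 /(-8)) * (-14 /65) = 63 /845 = 0.07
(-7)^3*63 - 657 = -22266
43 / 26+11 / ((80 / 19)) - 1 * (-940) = 982037 / 1040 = 944.27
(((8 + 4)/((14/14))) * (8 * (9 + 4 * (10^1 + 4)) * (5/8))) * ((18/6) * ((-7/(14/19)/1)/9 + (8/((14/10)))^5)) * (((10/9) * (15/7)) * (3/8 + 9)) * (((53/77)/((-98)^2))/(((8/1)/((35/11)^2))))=144289.95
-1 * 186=-186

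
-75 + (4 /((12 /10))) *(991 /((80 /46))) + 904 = 32741 /12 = 2728.42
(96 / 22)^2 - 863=-102119 / 121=-843.96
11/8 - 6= -37/8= -4.62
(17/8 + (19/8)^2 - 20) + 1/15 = -12.17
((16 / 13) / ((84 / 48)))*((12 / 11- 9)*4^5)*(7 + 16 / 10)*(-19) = 4658233344 / 5005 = 930715.95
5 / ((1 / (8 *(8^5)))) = 1310720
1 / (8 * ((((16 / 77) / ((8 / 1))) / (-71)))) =-5467 / 16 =-341.69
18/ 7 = 2.57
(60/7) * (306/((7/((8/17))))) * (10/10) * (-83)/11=-717120/539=-1330.46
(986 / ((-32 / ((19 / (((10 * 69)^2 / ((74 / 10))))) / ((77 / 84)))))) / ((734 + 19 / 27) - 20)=-3119211 / 224578486000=-0.00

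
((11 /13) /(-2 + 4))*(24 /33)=4 /13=0.31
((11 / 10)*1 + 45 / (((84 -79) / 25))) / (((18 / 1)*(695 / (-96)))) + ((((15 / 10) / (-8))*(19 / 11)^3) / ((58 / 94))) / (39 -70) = -336214425577 / 199587709200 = -1.68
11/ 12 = 0.92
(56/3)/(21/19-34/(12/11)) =-2128/3427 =-0.62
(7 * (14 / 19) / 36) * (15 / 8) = 245 / 912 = 0.27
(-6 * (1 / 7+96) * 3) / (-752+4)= 2.31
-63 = -63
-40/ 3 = -13.33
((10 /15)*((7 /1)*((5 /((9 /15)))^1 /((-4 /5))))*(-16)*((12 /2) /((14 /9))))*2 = 6000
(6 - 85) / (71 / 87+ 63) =-1.24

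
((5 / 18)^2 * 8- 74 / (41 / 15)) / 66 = -0.40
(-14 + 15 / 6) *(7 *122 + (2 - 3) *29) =-18975 / 2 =-9487.50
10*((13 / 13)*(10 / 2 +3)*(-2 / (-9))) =160 / 9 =17.78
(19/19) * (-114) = -114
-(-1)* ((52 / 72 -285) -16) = -5405 / 18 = -300.28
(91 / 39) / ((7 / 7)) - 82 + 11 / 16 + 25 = -2591 / 48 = -53.98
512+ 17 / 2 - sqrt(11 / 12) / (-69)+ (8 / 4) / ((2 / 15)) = sqrt(33) / 414+ 1071 / 2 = 535.51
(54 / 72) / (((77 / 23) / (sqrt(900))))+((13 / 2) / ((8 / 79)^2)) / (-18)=-5054921 / 177408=-28.49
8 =8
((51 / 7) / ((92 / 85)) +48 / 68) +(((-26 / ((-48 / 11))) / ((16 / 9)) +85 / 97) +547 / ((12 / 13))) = 61601783927 / 101947776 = 604.25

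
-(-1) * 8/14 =4/7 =0.57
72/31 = 2.32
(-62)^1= -62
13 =13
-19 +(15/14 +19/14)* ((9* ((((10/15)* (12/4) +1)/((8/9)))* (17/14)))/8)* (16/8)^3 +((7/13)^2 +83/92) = 218704457/3047408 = 71.77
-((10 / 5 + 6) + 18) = -26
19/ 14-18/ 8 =-25/ 28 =-0.89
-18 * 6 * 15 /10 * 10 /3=-540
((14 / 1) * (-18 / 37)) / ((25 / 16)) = -4032 / 925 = -4.36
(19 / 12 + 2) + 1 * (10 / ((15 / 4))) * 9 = 331 / 12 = 27.58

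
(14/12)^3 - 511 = -509.41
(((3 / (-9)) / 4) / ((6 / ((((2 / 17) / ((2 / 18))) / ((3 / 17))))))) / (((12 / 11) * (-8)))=11 / 1152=0.01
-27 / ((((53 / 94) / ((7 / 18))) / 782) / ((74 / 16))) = -14278929 / 212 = -67353.44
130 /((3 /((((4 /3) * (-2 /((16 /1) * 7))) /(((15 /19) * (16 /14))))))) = -247 /216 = -1.14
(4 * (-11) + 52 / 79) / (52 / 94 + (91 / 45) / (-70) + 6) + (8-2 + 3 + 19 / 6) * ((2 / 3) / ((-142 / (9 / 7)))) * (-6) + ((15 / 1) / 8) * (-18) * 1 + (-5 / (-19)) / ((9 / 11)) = -146864689542079 / 3705817681188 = -39.63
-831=-831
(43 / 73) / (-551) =-43 / 40223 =-0.00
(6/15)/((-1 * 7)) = -2/35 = -0.06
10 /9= 1.11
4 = 4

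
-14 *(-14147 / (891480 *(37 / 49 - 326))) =-0.00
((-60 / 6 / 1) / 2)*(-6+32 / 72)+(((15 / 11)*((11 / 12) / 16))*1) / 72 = 128005 / 4608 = 27.78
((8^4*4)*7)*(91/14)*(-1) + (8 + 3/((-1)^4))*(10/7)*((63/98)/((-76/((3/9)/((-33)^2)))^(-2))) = 30516177517552/49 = 622779133011.27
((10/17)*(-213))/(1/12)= -25560/17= -1503.53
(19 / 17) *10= 190 / 17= 11.18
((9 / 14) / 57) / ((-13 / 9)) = -0.01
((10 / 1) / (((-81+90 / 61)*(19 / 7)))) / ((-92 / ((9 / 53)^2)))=2745 / 189040082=0.00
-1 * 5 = -5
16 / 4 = 4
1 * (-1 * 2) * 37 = -74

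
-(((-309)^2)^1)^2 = -9116621361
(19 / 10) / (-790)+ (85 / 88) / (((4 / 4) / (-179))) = -30050043 / 173800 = -172.90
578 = 578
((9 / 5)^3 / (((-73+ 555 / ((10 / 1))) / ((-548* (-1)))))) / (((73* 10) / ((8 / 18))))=-177552 / 1596875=-0.11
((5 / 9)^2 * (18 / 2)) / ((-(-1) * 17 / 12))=100 / 51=1.96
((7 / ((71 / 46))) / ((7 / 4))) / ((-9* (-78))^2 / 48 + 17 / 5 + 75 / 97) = 356960 / 1414716961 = 0.00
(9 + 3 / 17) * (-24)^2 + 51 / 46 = 4134243 / 782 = 5286.76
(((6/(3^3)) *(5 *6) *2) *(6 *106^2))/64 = 14045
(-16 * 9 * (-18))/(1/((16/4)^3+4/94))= 7801920/47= 165998.30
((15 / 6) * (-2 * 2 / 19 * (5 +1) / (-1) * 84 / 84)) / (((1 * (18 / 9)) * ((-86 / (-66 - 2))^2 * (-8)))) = -0.12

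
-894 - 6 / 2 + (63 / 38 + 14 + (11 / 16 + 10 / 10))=-267415 / 304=-879.65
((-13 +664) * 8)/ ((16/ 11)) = 7161/ 2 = 3580.50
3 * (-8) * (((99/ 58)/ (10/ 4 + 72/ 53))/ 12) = -10494/ 11861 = -0.88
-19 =-19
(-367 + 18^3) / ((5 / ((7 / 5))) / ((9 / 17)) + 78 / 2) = 344295 / 2882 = 119.46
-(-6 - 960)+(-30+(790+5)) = 1731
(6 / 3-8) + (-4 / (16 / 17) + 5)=-21 / 4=-5.25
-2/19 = -0.11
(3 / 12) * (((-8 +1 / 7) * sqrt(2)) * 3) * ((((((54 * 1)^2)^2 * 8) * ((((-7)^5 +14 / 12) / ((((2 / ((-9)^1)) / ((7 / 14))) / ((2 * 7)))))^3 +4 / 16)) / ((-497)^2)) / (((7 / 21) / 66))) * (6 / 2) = -202251346955210635348231.70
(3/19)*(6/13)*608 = 576/13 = 44.31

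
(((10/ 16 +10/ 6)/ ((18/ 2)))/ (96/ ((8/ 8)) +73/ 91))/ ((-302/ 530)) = -1326325/ 287314344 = -0.00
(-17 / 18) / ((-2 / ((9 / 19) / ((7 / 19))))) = 17 / 28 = 0.61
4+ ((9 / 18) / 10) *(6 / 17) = 683 / 170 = 4.02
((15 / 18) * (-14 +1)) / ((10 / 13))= -14.08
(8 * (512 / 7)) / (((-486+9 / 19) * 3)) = -77824 / 193725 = -0.40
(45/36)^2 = 25/16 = 1.56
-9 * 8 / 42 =-1.71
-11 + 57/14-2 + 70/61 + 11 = 2749/854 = 3.22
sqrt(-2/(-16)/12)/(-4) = -sqrt(6)/96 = -0.03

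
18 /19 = 0.95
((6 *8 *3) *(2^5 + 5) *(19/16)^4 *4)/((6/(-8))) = -14465631/256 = -56506.37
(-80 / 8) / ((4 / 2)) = -5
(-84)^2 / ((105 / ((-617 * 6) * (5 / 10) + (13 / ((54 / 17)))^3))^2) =78776773268032009 / 38742048900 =2033366.21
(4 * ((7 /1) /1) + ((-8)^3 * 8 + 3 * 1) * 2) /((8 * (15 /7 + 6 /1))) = -28553 /228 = -125.23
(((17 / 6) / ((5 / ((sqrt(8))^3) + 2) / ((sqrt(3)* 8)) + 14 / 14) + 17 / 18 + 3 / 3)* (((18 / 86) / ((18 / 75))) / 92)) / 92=25* (175* sqrt(6) + 2240* sqrt(3) + 66048) / (4367424* (5* sqrt(6) + 64* sqrt(3) + 768))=0.00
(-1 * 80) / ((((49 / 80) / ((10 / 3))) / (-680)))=43520000 / 147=296054.42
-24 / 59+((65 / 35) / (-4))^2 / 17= -309901 / 786352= -0.39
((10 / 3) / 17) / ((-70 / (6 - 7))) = 1 / 357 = 0.00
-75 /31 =-2.42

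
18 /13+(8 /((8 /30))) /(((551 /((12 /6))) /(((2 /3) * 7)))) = 13558 /7163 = 1.89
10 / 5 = 2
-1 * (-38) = 38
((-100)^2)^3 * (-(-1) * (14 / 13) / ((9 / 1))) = 14000000000000 / 117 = 119658119658.12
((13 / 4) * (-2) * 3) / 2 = -39 / 4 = -9.75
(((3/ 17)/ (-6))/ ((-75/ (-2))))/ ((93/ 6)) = -2/ 39525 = -0.00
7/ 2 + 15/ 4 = 29/ 4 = 7.25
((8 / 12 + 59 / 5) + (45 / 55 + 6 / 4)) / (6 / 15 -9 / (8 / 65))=-19516 / 95997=-0.20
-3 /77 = -0.04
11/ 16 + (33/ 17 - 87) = -22949/ 272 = -84.37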